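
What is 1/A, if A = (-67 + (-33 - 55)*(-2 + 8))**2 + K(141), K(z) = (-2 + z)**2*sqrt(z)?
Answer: 354025/72698253844 - 19321*sqrt(141)/72698253844 ≈ 1.7139e-6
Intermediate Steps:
K(z) = sqrt(z)*(-2 + z)**2
A = 354025 + 19321*sqrt(141) (A = (-67 + (-33 - 55)*(-2 + 8))**2 + sqrt(141)*(-2 + 141)**2 = (-67 - 88*6)**2 + sqrt(141)*139**2 = (-67 - 528)**2 + sqrt(141)*19321 = (-595)**2 + 19321*sqrt(141) = 354025 + 19321*sqrt(141) ≈ 5.8345e+5)
1/A = 1/(354025 + 19321*sqrt(141))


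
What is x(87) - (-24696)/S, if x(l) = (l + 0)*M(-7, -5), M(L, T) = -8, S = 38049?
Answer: -8819136/12683 ≈ -695.35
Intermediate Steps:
x(l) = -8*l (x(l) = (l + 0)*(-8) = l*(-8) = -8*l)
x(87) - (-24696)/S = -8*87 - (-24696)/38049 = -696 - (-24696)/38049 = -696 - 1*(-8232/12683) = -696 + 8232/12683 = -8819136/12683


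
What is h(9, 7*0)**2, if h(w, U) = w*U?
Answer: 0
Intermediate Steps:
h(w, U) = U*w
h(9, 7*0)**2 = ((7*0)*9)**2 = (0*9)**2 = 0**2 = 0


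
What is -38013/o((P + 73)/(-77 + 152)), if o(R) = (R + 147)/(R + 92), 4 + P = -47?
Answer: -263125986/11047 ≈ -23819.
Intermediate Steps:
P = -51 (P = -4 - 47 = -51)
o(R) = (147 + R)/(92 + R)
-38013/o((P + 73)/(-77 + 152)) = -38013*(92 + (-51 + 73)/(-77 + 152))/(147 + (-51 + 73)/(-77 + 152)) = -38013*(92 + 22/75)/(147 + 22/75) = -38013/((11047/75)/(6922/75)) = -38013/((75/6922)*(11047/75)) = -38013/11047/6922 = -38013*6922/11047 = -263125986/11047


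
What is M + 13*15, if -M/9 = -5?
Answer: 240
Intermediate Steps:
M = 45 (M = -9*(-5) = 45)
M + 13*15 = 45 + 13*15 = 45 + 195 = 240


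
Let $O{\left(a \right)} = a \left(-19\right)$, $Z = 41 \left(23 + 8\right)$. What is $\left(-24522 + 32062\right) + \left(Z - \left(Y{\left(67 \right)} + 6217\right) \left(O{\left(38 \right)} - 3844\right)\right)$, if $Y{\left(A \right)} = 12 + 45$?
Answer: $28655895$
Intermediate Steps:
$Y{\left(A \right)} = 57$
$Z = 1271$ ($Z = 41 \cdot 31 = 1271$)
$O{\left(a \right)} = - 19 a$
$\left(-24522 + 32062\right) + \left(Z - \left(Y{\left(67 \right)} + 6217\right) \left(O{\left(38 \right)} - 3844\right)\right) = \left(-24522 + 32062\right) - \left(-1271 + \left(57 + 6217\right) \left(\left(-19\right) 38 - 3844\right)\right) = 7540 - \left(-1271 + 6274 \left(-722 - 3844\right)\right) = 7540 - \left(-1271 + 6274 \left(-4566\right)\right) = 7540 + \left(1271 - -28647084\right) = 7540 + \left(1271 + 28647084\right) = 7540 + 28648355 = 28655895$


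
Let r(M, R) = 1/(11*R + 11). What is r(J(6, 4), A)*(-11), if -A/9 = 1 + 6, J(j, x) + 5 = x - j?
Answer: 1/62 ≈ 0.016129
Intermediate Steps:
J(j, x) = -5 + x - j (J(j, x) = -5 + (x - j) = -5 + x - j)
A = -63 (A = -9*(1 + 6) = -9*7 = -63)
r(M, R) = 1/(11 + 11*R)
r(J(6, 4), A)*(-11) = (1/(11*(1 - 63)))*(-11) = ((1/11)/(-62))*(-11) = ((1/11)*(-1/62))*(-11) = -1/682*(-11) = 1/62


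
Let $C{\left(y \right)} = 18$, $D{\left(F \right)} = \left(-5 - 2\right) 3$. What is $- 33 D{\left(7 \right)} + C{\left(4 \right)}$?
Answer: $711$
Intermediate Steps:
$D{\left(F \right)} = -21$ ($D{\left(F \right)} = \left(-7\right) 3 = -21$)
$- 33 D{\left(7 \right)} + C{\left(4 \right)} = \left(-33\right) \left(-21\right) + 18 = 693 + 18 = 711$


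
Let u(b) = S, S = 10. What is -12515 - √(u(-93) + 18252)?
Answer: -12515 - √18262 ≈ -12650.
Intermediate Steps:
u(b) = 10
-12515 - √(u(-93) + 18252) = -12515 - √(10 + 18252) = -12515 - √18262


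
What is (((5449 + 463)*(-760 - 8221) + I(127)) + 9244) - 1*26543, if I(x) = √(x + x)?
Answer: -53112971 + √254 ≈ -5.3113e+7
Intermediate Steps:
I(x) = √2*√x (I(x) = √(2*x) = √2*√x)
(((5449 + 463)*(-760 - 8221) + I(127)) + 9244) - 1*26543 = (((5449 + 463)*(-760 - 8221) + √2*√127) + 9244) - 1*26543 = ((5912*(-8981) + √254) + 9244) - 26543 = ((-53095672 + √254) + 9244) - 26543 = (-53086428 + √254) - 26543 = -53112971 + √254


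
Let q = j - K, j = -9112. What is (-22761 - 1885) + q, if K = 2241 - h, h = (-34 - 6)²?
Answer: -34399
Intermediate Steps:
h = 1600 (h = (-40)² = 1600)
K = 641 (K = 2241 - 1*1600 = 2241 - 1600 = 641)
q = -9753 (q = -9112 - 1*641 = -9112 - 641 = -9753)
(-22761 - 1885) + q = (-22761 - 1885) - 9753 = -24646 - 9753 = -34399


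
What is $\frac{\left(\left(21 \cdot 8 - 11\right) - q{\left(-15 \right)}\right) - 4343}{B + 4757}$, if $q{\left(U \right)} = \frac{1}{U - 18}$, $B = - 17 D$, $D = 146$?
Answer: $- \frac{138137}{75075} \approx -1.84$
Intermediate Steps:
$B = -2482$ ($B = \left(-17\right) 146 = -2482$)
$q{\left(U \right)} = \frac{1}{-18 + U}$
$\frac{\left(\left(21 \cdot 8 - 11\right) - q{\left(-15 \right)}\right) - 4343}{B + 4757} = \frac{\left(\left(21 \cdot 8 - 11\right) - \frac{1}{-18 - 15}\right) - 4343}{-2482 + 4757} = \frac{\left(\left(168 - 11\right) - \frac{1}{-33}\right) - 4343}{2275} = \left(\left(157 - - \frac{1}{33}\right) - 4343\right) \frac{1}{2275} = \left(\left(157 + \frac{1}{33}\right) - 4343\right) \frac{1}{2275} = \left(\frac{5182}{33} - 4343\right) \frac{1}{2275} = \left(- \frac{138137}{33}\right) \frac{1}{2275} = - \frac{138137}{75075}$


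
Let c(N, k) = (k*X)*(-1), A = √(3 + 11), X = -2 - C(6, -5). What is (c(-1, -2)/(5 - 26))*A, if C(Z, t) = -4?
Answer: -4*√14/21 ≈ -0.71270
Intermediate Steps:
X = 2 (X = -2 - 1*(-4) = -2 + 4 = 2)
A = √14 ≈ 3.7417
c(N, k) = -2*k (c(N, k) = (k*2)*(-1) = (2*k)*(-1) = -2*k)
(c(-1, -2)/(5 - 26))*A = ((-2*(-2))/(5 - 26))*√14 = (4/(-21))*√14 = (4*(-1/21))*√14 = -4*√14/21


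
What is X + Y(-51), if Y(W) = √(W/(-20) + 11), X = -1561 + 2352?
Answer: 791 + √1355/10 ≈ 794.68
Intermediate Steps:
X = 791
Y(W) = √(11 - W/20) (Y(W) = √(W*(-1/20) + 11) = √(-W/20 + 11) = √(11 - W/20))
X + Y(-51) = 791 + √(1100 - 5*(-51))/10 = 791 + √(1100 + 255)/10 = 791 + √1355/10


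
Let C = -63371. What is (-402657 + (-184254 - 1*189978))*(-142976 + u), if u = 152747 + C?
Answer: 41641250400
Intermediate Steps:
u = 89376 (u = 152747 - 63371 = 89376)
(-402657 + (-184254 - 1*189978))*(-142976 + u) = (-402657 + (-184254 - 1*189978))*(-142976 + 89376) = (-402657 + (-184254 - 189978))*(-53600) = (-402657 - 374232)*(-53600) = -776889*(-53600) = 41641250400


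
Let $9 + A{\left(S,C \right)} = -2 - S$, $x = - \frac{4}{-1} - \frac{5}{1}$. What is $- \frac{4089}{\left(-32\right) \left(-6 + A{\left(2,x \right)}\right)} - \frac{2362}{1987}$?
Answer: $- \frac{9560939}{1208096} \approx -7.9141$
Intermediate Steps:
$x = -1$ ($x = \left(-4\right) \left(-1\right) - 5 = 4 - 5 = -1$)
$A{\left(S,C \right)} = -11 - S$ ($A{\left(S,C \right)} = -9 - \left(2 + S\right) = -11 - S$)
$- \frac{4089}{\left(-32\right) \left(-6 + A{\left(2,x \right)}\right)} - \frac{2362}{1987} = - \frac{4089}{\left(-32\right) \left(-6 - 13\right)} - \frac{2362}{1987} = - \frac{4089}{\left(-32\right) \left(-19\right)} - \frac{2362}{1987} = - \frac{4089}{608} - \frac{2362}{1987} = - \frac{9560939}{1208096}$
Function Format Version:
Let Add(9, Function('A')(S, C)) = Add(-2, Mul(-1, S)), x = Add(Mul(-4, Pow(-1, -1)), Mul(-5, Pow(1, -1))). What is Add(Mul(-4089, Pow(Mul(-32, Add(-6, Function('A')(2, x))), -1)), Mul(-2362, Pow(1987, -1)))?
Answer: Rational(-9560939, 1208096) ≈ -7.9141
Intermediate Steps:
x = -1 (x = Add(Mul(-4, -1), Mul(-5, 1)) = Add(4, -5) = -1)
Function('A')(S, C) = Add(-11, Mul(-1, S)) (Function('A')(S, C) = Add(-9, Add(-2, Mul(-1, S))) = Add(-11, Mul(-1, S)))
Add(Mul(-4089, Pow(Mul(-32, Add(-6, Function('A')(2, x))), -1)), Mul(-2362, Pow(1987, -1))) = Add(Mul(-4089, Pow(Mul(-32, Add(-6, Add(-11, Mul(-1, 2)))), -1)), Mul(-2362, Pow(1987, -1))) = Add(Mul(-4089, Pow(Mul(-32, Add(-6, Add(-11, -2))), -1)), Mul(-2362, Rational(1, 1987))) = Add(Mul(-4089, Pow(Mul(-32, Add(-6, -13)), -1)), Rational(-2362, 1987)) = Add(Mul(-4089, Pow(Mul(-32, -19), -1)), Rational(-2362, 1987)) = Add(Mul(-4089, Pow(608, -1)), Rational(-2362, 1987)) = Add(Mul(-4089, Rational(1, 608)), Rational(-2362, 1987)) = Add(Rational(-4089, 608), Rational(-2362, 1987)) = Rational(-9560939, 1208096)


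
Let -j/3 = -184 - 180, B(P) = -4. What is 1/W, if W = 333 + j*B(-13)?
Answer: -1/4035 ≈ -0.00024783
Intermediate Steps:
j = 1092 (j = -3*(-184 - 180) = -3*(-364) = 1092)
W = -4035 (W = 333 + 1092*(-4) = 333 - 4368 = -4035)
1/W = 1/(-4035) = -1/4035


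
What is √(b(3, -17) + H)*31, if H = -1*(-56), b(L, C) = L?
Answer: 31*√59 ≈ 238.12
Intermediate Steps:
H = 56
√(b(3, -17) + H)*31 = √(3 + 56)*31 = √59*31 = 31*√59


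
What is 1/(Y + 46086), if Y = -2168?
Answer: 1/43918 ≈ 2.2770e-5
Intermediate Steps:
1/(Y + 46086) = 1/(-2168 + 46086) = 1/43918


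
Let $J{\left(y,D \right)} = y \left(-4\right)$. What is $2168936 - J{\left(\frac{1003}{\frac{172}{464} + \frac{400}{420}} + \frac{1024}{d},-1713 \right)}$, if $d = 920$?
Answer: $\frac{805030855576}{370645} \approx 2.172 \cdot 10^{6}$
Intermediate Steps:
$J{\left(y,D \right)} = - 4 y$
$2168936 - J{\left(\frac{1003}{\frac{172}{464} + \frac{400}{420}} + \frac{1024}{d},-1713 \right)} = 2168936 - - 4 \left(\frac{1003}{\frac{172}{464} + \frac{400}{420}} + \frac{1024}{920}\right) = 2168936 - - 4 \left(\frac{1003}{172 \cdot \frac{1}{464} + 400 \cdot \frac{1}{420}} + 1024 \cdot \frac{1}{920}\right) = 2168936 - - 4 \left(\frac{1003}{\frac{43}{116} + \frac{20}{21}} + \frac{128}{115}\right) = 2168936 - - 4 \left(\frac{1003}{\frac{3223}{2436}} + \frac{128}{115}\right) = 2168936 - - 4 \left(1003 \cdot \frac{2436}{3223} + \frac{128}{115}\right) = 2168936 - - 4 \left(\frac{2443308}{3223} + \frac{128}{115}\right) = 2168936 - \left(-4\right) \frac{281392964}{370645} = 2168936 - - \frac{1125571856}{370645} = 2168936 + \frac{1125571856}{370645} = \frac{805030855576}{370645}$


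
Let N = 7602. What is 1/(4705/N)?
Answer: 7602/4705 ≈ 1.6157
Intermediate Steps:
1/(4705/N) = 1/(4705/7602) = 7602/4705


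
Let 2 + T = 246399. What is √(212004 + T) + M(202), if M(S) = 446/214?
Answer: 223/107 + √458401 ≈ 679.14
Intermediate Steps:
T = 246397 (T = -2 + 246399 = 246397)
M(S) = 223/107 (M(S) = 446*(1/214) = 223/107)
√(212004 + T) + M(202) = √(212004 + 246397) + 223/107 = √458401 + 223/107 = 223/107 + √458401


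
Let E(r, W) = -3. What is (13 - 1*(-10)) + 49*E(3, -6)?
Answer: -124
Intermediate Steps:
(13 - 1*(-10)) + 49*E(3, -6) = (13 - 1*(-10)) + 49*(-3) = (13 + 10) - 147 = 23 - 147 = -124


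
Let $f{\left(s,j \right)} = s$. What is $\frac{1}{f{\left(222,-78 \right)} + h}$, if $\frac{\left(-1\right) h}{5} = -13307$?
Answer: $\frac{1}{66757} \approx 1.498 \cdot 10^{-5}$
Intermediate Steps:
$h = 66535$ ($h = \left(-5\right) \left(-13307\right) = 66535$)
$\frac{1}{f{\left(222,-78 \right)} + h} = \frac{1}{222 + 66535} = \frac{1}{66757}$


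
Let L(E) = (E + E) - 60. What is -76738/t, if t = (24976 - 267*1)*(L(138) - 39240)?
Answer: 38369/482122008 ≈ 7.9584e-5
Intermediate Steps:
L(E) = -60 + 2*E (L(E) = 2*E - 60 = -60 + 2*E)
t = -964244016 (t = (24976 - 267*1)*((-60 + 2*138) - 39240) = (24976 - 267)*((-60 + 276) - 39240) = 24709*(216 - 39240) = 24709*(-39024) = -964244016)
-76738/t = -76738/(-964244016) = -76738*(-1/964244016) = 38369/482122008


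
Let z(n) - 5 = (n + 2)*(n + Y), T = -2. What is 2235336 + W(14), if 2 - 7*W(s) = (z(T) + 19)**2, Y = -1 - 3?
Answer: 2235254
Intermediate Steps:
Y = -4
z(n) = 5 + (-4 + n)*(2 + n) (z(n) = 5 + (n + 2)*(n - 4) = 5 + (2 + n)*(-4 + n) = 5 + (-4 + n)*(2 + n))
W(s) = -82 (W(s) = 2/7 - ((-3 + (-2)**2 - 2*(-2)) + 19)**2/7 = 2/7 - ((-3 + 4 + 4) + 19)**2/7 = 2/7 - (5 + 19)**2/7 = 2/7 - 1/7*24**2 = 2/7 - 1/7*576 = 2/7 - 576/7 = -82)
2235336 + W(14) = 2235336 - 82 = 2235254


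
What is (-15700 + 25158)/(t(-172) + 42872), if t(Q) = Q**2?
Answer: 4729/36228 ≈ 0.13053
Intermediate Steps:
(-15700 + 25158)/(t(-172) + 42872) = (-15700 + 25158)/((-172)**2 + 42872) = 9458/(29584 + 42872) = 9458/72456 = 9458*(1/72456) = 4729/36228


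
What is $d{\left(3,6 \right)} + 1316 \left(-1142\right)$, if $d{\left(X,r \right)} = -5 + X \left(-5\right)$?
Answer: $-1502892$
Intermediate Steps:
$d{\left(X,r \right)} = -5 - 5 X$
$d{\left(3,6 \right)} + 1316 \left(-1142\right) = \left(-5 - 15\right) + 1316 \left(-1142\right) = \left(-5 - 15\right) - 1502872 = -20 - 1502872 = -1502892$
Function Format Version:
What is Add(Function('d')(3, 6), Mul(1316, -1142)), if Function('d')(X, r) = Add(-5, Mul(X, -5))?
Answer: -1502892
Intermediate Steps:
Function('d')(X, r) = Add(-5, Mul(-5, X))
Add(Function('d')(3, 6), Mul(1316, -1142)) = Add(Add(-5, Mul(-5, 3)), Mul(1316, -1142)) = Add(Add(-5, -15), -1502872) = Add(-20, -1502872) = -1502892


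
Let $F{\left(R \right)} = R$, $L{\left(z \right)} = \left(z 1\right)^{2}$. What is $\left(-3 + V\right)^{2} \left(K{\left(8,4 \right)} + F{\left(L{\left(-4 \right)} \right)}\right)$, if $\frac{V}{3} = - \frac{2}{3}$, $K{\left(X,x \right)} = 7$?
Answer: $575$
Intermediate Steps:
$L{\left(z \right)} = z^{2}$
$V = -2$ ($V = 3 \left(- \frac{2}{3}\right) = -2$)
$\left(-3 + V\right)^{2} \left(K{\left(8,4 \right)} + F{\left(L{\left(-4 \right)} \right)}\right) = \left(-3 - 2\right)^{2} \left(7 + \left(-4\right)^{2}\right) = \left(-5\right)^{2} \left(7 + 16\right) = 25 \cdot 23 = 575$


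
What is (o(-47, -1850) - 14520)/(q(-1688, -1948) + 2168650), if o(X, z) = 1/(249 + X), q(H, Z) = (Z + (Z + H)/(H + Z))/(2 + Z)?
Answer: -2853846947/426239679547 ≈ -0.0066954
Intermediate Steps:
q(H, Z) = (1 + Z)/(2 + Z) (q(H, Z) = (Z + (H + Z)/(H + Z))/(2 + Z) = (Z + 1)/(2 + Z) = (1 + Z)/(2 + Z))
(o(-47, -1850) - 14520)/(q(-1688, -1948) + 2168650) = (1/(249 - 47) - 14520)/((1 - 1948)/(2 - 1948) + 2168650) = (1/202 - 14520)/(-1947/(-1946) + 2168650) = (1/202 - 14520)/(-1/1946*(-1947) + 2168650) = -2933039/(202*(1947/1946 + 2168650)) = -2933039/(202*4220194847/1946) = -2933039/202*1946/4220194847 = -2853846947/426239679547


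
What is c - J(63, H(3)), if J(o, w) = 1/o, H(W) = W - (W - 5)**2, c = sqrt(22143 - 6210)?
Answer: -1/63 + sqrt(15933) ≈ 126.21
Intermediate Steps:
c = sqrt(15933) ≈ 126.23
H(W) = W - (-5 + W)**2
c - J(63, H(3)) = sqrt(15933) - 1/63 = -1/63 + sqrt(15933)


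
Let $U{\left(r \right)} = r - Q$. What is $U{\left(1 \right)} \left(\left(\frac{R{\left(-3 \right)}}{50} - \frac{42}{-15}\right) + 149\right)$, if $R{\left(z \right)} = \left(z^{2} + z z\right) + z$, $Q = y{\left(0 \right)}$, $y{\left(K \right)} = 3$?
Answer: $- \frac{1521}{5} \approx -304.2$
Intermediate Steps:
$Q = 3$
$R{\left(z \right)} = z + 2 z^{2}$ ($R{\left(z \right)} = \left(z^{2} + z^{2}\right) + z = 2 z^{2} + z = z + 2 z^{2}$)
$U{\left(r \right)} = -3 + r$ ($U{\left(r \right)} = r - 3 = -3 + r$)
$U{\left(1 \right)} \left(\left(\frac{R{\left(-3 \right)}}{50} - \frac{42}{-15}\right) + 149\right) = \left(-3 + 1\right) \left(\left(\frac{\left(-3\right) \left(1 + 2 \left(-3\right)\right)}{50} - \frac{42}{-15}\right) + 149\right) = - 2 \left(\left(- 3 \left(1 - 6\right) \frac{1}{50} - - \frac{14}{5}\right) + 149\right) = - 2 \left(\left(\left(-3\right) \left(-5\right) \frac{1}{50} + \frac{14}{5}\right) + 149\right) = - 2 \left(\left(15 \cdot \frac{1}{50} + \frac{14}{5}\right) + 149\right) = - 2 \left(\left(\frac{3}{10} + \frac{14}{5}\right) + 149\right) = - 2 \left(\frac{31}{10} + 149\right) = \left(-2\right) \frac{1521}{10} = - \frac{1521}{5}$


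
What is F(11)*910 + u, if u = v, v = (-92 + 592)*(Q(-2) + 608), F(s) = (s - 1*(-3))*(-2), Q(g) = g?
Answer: 277520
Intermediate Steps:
F(s) = -6 - 2*s (F(s) = (s + 3)*(-2) = (3 + s)*(-2) = -6 - 2*s)
v = 303000 (v = (-92 + 592)*(-2 + 608) = 500*606 = 303000)
u = 303000
F(11)*910 + u = (-6 - 2*11)*910 + 303000 = (-6 - 22)*910 + 303000 = -28*910 + 303000 = -25480 + 303000 = 277520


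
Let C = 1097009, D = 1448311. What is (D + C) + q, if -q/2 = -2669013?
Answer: 7883346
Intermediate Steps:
q = 5338026 (q = -2*(-2669013) = 5338026)
(D + C) + q = (1448311 + 1097009) + 5338026 = 2545320 + 5338026 = 7883346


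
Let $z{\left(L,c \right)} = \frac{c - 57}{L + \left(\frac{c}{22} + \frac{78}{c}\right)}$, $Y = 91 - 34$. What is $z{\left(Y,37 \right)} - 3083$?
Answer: $- \frac{152572369}{49483} \approx -3083.3$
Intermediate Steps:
$Y = 57$ ($Y = 91 - 34 = 57$)
$z{\left(L,c \right)} = \frac{-57 + c}{L + \frac{78}{c} + \frac{c}{22}}$ ($z{\left(L,c \right)} = \frac{-57 + c}{L + \left(c \frac{1}{22} + \frac{78}{c}\right)} = \frac{-57 + c}{L + \left(\frac{c}{22} + \frac{78}{c}\right)} = \frac{-57 + c}{L + \left(\frac{78}{c} + \frac{c}{22}\right)} = \frac{-57 + c}{L + \frac{78}{c} + \frac{c}{22}}$)
$z{\left(Y,37 \right)} - 3083 = 22 \cdot 37 \frac{1}{1716 + 37^{2} + 22 \cdot 57 \cdot 37} \left(-57 + 37\right) - 3083 = 22 \cdot 37 \frac{1}{1716 + 1369 + 46398} \left(-20\right) - 3083 = 22 \cdot 37 \cdot \frac{1}{49483} \left(-20\right) - 3083 = - \frac{16280}{49483} - 3083 = - \frac{152572369}{49483}$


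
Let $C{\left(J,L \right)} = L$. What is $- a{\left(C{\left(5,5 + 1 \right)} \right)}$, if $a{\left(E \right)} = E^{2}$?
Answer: $-36$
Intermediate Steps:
$- a{\left(C{\left(5,5 + 1 \right)} \right)} = - \left(5 + 1\right)^{2} = - 6^{2} = \left(-1\right) 36 = -36$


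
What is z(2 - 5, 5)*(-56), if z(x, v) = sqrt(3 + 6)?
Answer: -168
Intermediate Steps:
z(x, v) = 3 (z(x, v) = sqrt(9) = 3)
z(2 - 5, 5)*(-56) = 3*(-56) = -168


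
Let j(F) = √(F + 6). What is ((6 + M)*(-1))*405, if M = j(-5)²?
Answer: -2835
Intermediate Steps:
j(F) = √(6 + F)
M = 1 (M = (√(6 - 5))² = (√1)² = 1² = 1)
((6 + M)*(-1))*405 = ((6 + 1)*(-1))*405 = (7*(-1))*405 = -7*405 = -2835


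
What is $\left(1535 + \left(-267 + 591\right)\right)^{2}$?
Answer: $3455881$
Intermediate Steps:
$\left(1535 + \left(-267 + 591\right)\right)^{2} = \left(1535 + 324\right)^{2} = 1859^{2} = 3455881$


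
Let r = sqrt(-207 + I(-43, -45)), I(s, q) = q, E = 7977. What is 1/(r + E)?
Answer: 2659/21210927 - 2*I*sqrt(7)/21210927 ≈ 0.00012536 - 2.4947e-7*I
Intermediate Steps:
r = 6*I*sqrt(7) (r = sqrt(-207 - 45) = sqrt(-252) = 6*I*sqrt(7) ≈ 15.875*I)
1/(r + E) = 1/(6*I*sqrt(7) + 7977) = 1/(7977 + 6*I*sqrt(7))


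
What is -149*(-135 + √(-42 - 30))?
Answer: 20115 - 894*I*√2 ≈ 20115.0 - 1264.3*I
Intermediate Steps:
-149*(-135 + √(-42 - 30)) = -149*(-135 + √(-72)) = -149*(-135 + 6*I*√2) = 20115 - 894*I*√2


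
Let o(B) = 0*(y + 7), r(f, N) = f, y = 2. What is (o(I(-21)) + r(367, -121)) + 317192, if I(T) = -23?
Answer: 317559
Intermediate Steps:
o(B) = 0 (o(B) = 0*(2 + 7) = 0*9 = 0)
(o(I(-21)) + r(367, -121)) + 317192 = (0 + 367) + 317192 = 367 + 317192 = 317559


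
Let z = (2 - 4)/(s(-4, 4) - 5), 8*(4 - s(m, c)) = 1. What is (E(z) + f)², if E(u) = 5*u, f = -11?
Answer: 361/81 ≈ 4.4568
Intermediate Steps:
s(m, c) = 31/8 (s(m, c) = 4 - ⅛*1 = 4 - ⅛ = 31/8)
z = 16/9 (z = (2 - 4)/(31/8 - 5) = -2/(-9/8) = -2*(-8/9) = 16/9 ≈ 1.7778)
(E(z) + f)² = (5*(16/9) - 11)² = (80/9 - 11)² = (-19/9)² = 361/81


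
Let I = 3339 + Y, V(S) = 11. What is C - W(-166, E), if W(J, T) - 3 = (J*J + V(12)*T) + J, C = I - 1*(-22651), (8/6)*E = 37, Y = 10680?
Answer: 35887/4 ≈ 8971.8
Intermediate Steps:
I = 14019 (I = 3339 + 10680 = 14019)
E = 111/4 (E = (3/4)*37 = 111/4 ≈ 27.750)
C = 36670 (C = 14019 - 1*(-22651) = 14019 + 22651 = 36670)
W(J, T) = 3 + J + J**2 + 11*T (W(J, T) = 3 + ((J*J + 11*T) + J) = 3 + ((J**2 + 11*T) + J) = 3 + (J + J**2 + 11*T) = 3 + J + J**2 + 11*T)
C - W(-166, E) = 36670 - (3 - 166 + (-166)**2 + 11*(111/4)) = 36670 - (3 - 166 + 27556 + 1221/4) = 36670 - 1*110793/4 = 36670 - 110793/4 = 35887/4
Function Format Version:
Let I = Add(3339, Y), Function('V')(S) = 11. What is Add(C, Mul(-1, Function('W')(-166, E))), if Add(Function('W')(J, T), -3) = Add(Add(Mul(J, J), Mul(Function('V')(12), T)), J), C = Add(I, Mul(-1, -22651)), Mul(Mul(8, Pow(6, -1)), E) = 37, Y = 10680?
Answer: Rational(35887, 4) ≈ 8971.8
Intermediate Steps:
I = 14019 (I = Add(3339, 10680) = 14019)
E = Rational(111, 4) (E = Mul(Rational(3, 4), 37) = Rational(111, 4) ≈ 27.750)
C = 36670 (C = Add(14019, Mul(-1, -22651)) = Add(14019, 22651) = 36670)
Function('W')(J, T) = Add(3, J, Pow(J, 2), Mul(11, T)) (Function('W')(J, T) = Add(3, Add(Add(Mul(J, J), Mul(11, T)), J)) = Add(3, Add(Add(Pow(J, 2), Mul(11, T)), J)) = Add(3, Add(J, Pow(J, 2), Mul(11, T))) = Add(3, J, Pow(J, 2), Mul(11, T)))
Add(C, Mul(-1, Function('W')(-166, E))) = Add(36670, Mul(-1, Add(3, -166, Pow(-166, 2), Mul(11, Rational(111, 4))))) = Add(36670, Mul(-1, Add(3, -166, 27556, Rational(1221, 4)))) = Add(36670, Mul(-1, Rational(110793, 4))) = Add(36670, Rational(-110793, 4)) = Rational(35887, 4)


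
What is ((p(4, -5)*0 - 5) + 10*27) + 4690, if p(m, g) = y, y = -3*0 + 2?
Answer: 4955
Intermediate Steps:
y = 2 (y = 0 + 2 = 2)
p(m, g) = 2
((p(4, -5)*0 - 5) + 10*27) + 4690 = ((2*0 - 5) + 10*27) + 4690 = ((0 - 5) + 270) + 4690 = (-5 + 270) + 4690 = 265 + 4690 = 4955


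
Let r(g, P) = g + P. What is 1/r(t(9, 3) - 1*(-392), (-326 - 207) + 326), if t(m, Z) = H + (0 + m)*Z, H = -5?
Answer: 1/207 ≈ 0.0048309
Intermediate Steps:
t(m, Z) = -5 + Z*m (t(m, Z) = -5 + (0 + m)*Z = -5 + m*Z = -5 + Z*m)
r(g, P) = P + g
1/r(t(9, 3) - 1*(-392), (-326 - 207) + 326) = 1/(((-326 - 207) + 326) + ((-5 + 3*9) - 1*(-392))) = 1/((-533 + 326) + ((-5 + 27) + 392)) = 1/(-207 + (22 + 392)) = 1/(-207 + 414) = 1/207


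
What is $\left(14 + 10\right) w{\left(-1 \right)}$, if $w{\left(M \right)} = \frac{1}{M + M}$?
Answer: $-12$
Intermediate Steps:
$w{\left(M \right)} = \frac{1}{2 M}$
$\left(14 + 10\right) w{\left(-1 \right)} = \left(14 + 10\right) \frac{1}{2 \left(-1\right)} = 24 \cdot \frac{1}{2} \left(-1\right) = 24 \left(- \frac{1}{2}\right) = -12$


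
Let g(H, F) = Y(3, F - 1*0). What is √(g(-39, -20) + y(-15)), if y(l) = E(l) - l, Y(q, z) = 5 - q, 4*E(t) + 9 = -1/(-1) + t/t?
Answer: √61/2 ≈ 3.9051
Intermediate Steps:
E(t) = -7/4 (E(t) = -9/4 + (-1/(-1) + t/t)/4 = -9/4 + (-1*(-1) + 1)/4 = -9/4 + (1 + 1)/4 = -9/4 + (¼)*2 = -9/4 + ½ = -7/4)
y(l) = -7/4 - l
g(H, F) = 2 (g(H, F) = 5 - 1*3 = 5 - 3 = 2)
√(g(-39, -20) + y(-15)) = √(2 + (-7/4 - 1*(-15))) = √(2 + (-7/4 + 15)) = √(2 + 53/4) = √(61/4) = √61/2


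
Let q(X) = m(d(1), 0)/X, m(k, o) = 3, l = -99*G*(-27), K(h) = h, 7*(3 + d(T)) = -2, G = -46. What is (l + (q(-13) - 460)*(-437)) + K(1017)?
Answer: 1029338/13 ≈ 79180.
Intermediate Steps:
d(T) = -23/7 (d(T) = -3 + (⅐)*(-2) = -3 - 2/7 = -23/7)
l = -122958 (l = -99*(-46)*(-27) = 4554*(-27) = -122958)
q(X) = 3/X
(l + (q(-13) - 460)*(-437)) + K(1017) = (-122958 + (3/(-13) - 460)*(-437)) + 1017 = (-122958 + (3*(-1/13) - 460)*(-437)) + 1017 = (-122958 + (-3/13 - 460)*(-437)) + 1017 = (-122958 - 5983/13*(-437)) + 1017 = (-122958 + 2614571/13) + 1017 = 1016117/13 + 1017 = 1029338/13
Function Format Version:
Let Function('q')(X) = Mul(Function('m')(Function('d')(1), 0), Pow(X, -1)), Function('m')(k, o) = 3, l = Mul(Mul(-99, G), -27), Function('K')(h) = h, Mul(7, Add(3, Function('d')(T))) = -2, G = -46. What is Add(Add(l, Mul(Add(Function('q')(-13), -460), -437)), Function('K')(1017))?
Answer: Rational(1029338, 13) ≈ 79180.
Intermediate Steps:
Function('d')(T) = Rational(-23, 7) (Function('d')(T) = Add(-3, Mul(Rational(1, 7), -2)) = Add(-3, Rational(-2, 7)) = Rational(-23, 7))
l = -122958 (l = Mul(Mul(-99, -46), -27) = Mul(4554, -27) = -122958)
Function('q')(X) = Mul(3, Pow(X, -1))
Add(Add(l, Mul(Add(Function('q')(-13), -460), -437)), Function('K')(1017)) = Add(Add(-122958, Mul(Add(Mul(3, Pow(-13, -1)), -460), -437)), 1017) = Add(Add(-122958, Mul(Add(Mul(3, Rational(-1, 13)), -460), -437)), 1017) = Add(Add(-122958, Mul(Add(Rational(-3, 13), -460), -437)), 1017) = Add(Add(-122958, Mul(Rational(-5983, 13), -437)), 1017) = Add(Add(-122958, Rational(2614571, 13)), 1017) = Add(Rational(1016117, 13), 1017) = Rational(1029338, 13)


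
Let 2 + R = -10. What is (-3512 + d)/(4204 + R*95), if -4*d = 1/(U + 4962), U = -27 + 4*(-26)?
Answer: -67865889/59208736 ≈ -1.1462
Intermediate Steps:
R = -12 (R = -2 - 10 = -12)
U = -131 (U = -27 - 104 = -131)
d = -1/19324 (d = -1/(4*(-131 + 4962)) = -1/4/4831 = -1/4*1/4831 = -1/19324 ≈ -5.1749e-5)
(-3512 + d)/(4204 + R*95) = (-3512 - 1/19324)/(4204 - 12*95) = -67865889/(19324*(4204 - 1140)) = -67865889/19324/3064 = -67865889/19324*1/3064 = -67865889/59208736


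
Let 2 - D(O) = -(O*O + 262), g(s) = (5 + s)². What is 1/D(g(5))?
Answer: 1/10264 ≈ 9.7428e-5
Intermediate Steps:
D(O) = 264 + O² (D(O) = 2 - (-1)*(O*O + 262) = 2 - (-1)*(O² + 262) = 2 - (-1)*(262 + O²) = 2 - (-262 - O²) = 2 + (262 + O²) = 264 + O²)
1/D(g(5)) = 1/(264 + ((5 + 5)²)²) = 1/(264 + (10²)²) = 1/(264 + 100²) = 1/(264 + 10000) = 1/10264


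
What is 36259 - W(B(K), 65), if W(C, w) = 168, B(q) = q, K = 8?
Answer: 36091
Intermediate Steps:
36259 - W(B(K), 65) = 36259 - 1*168 = 36259 - 168 = 36091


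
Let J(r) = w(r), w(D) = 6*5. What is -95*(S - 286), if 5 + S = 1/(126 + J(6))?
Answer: 4312525/156 ≈ 27644.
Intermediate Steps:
w(D) = 30
J(r) = 30
S = -779/156 (S = -5 + 1/(126 + 30) = -5 + 1/156 = -779/156 ≈ -4.9936)
-95*(S - 286) = -95*(-779/156 - 286) = -95*(-45395/156) = 4312525/156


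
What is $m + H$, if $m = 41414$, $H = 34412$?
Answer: $75826$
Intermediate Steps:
$m + H = 41414 + 34412 = 75826$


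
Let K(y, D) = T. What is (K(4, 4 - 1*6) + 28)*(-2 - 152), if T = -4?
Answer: -3696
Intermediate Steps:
K(y, D) = -4
(K(4, 4 - 1*6) + 28)*(-2 - 152) = (-4 + 28)*(-2 - 152) = 24*(-154) = -3696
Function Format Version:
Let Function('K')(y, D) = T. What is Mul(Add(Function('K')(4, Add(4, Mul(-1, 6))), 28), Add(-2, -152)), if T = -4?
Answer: -3696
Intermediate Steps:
Function('K')(y, D) = -4
Mul(Add(Function('K')(4, Add(4, Mul(-1, 6))), 28), Add(-2, -152)) = Mul(Add(-4, 28), Add(-2, -152)) = Mul(24, -154) = -3696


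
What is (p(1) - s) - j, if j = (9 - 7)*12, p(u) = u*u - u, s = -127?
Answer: 103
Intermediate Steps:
p(u) = u² - u
j = 24 (j = 2*12 = 24)
(p(1) - s) - j = (1*(-1 + 1) - 1*(-127)) - 1*24 = (1*0 + 127) - 24 = (0 + 127) - 24 = 127 - 24 = 103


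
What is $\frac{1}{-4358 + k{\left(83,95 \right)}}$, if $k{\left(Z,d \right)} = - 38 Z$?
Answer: $- \frac{1}{7512} \approx -0.00013312$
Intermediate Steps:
$\frac{1}{-4358 + k{\left(83,95 \right)}} = \frac{1}{-4358 - 3154} = \frac{1}{-7512} = - \frac{1}{7512}$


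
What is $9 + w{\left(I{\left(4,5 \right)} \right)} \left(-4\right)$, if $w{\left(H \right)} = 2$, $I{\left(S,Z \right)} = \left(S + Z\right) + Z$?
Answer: $1$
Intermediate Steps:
$I{\left(S,Z \right)} = S + 2 Z$
$9 + w{\left(I{\left(4,5 \right)} \right)} \left(-4\right) = 9 + 2 \left(-4\right) = 9 - 8 = 1$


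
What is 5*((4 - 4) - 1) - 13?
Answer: -18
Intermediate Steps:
5*((4 - 4) - 1) - 13 = 5*(0 - 1) - 13 = 5*(-1) - 13 = -5 - 13 = -18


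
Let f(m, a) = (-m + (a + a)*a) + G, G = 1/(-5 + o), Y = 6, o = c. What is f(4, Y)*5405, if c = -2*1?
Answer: 2567375/7 ≈ 3.6677e+5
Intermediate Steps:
c = -2
o = -2
G = -1/7 (G = 1/(-5 - 2) = 1/(-7) = -1/7 ≈ -0.14286)
f(m, a) = -1/7 - m + 2*a**2 (f(m, a) = (-m + (a + a)*a) - 1/7 = (-m + (2*a)*a) - 1/7 = (-m + 2*a**2) - 1/7 = -1/7 - m + 2*a**2)
f(4, Y)*5405 = (-1/7 - 1*4 + 2*6**2)*5405 = (-1/7 - 4 + 2*36)*5405 = (-1/7 - 4 + 72)*5405 = (475/7)*5405 = 2567375/7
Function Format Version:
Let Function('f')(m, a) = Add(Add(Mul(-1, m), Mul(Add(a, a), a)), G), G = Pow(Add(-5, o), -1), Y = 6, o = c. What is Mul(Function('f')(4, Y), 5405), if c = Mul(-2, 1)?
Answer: Rational(2567375, 7) ≈ 3.6677e+5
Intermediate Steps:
c = -2
o = -2
G = Rational(-1, 7) (G = Pow(Add(-5, -2), -1) = Pow(-7, -1) = Rational(-1, 7) ≈ -0.14286)
Function('f')(m, a) = Add(Rational(-1, 7), Mul(-1, m), Mul(2, Pow(a, 2))) (Function('f')(m, a) = Add(Add(Mul(-1, m), Mul(Add(a, a), a)), Rational(-1, 7)) = Add(Add(Mul(-1, m), Mul(Mul(2, a), a)), Rational(-1, 7)) = Add(Add(Mul(-1, m), Mul(2, Pow(a, 2))), Rational(-1, 7)) = Add(Rational(-1, 7), Mul(-1, m), Mul(2, Pow(a, 2))))
Mul(Function('f')(4, Y), 5405) = Mul(Add(Rational(-1, 7), Mul(-1, 4), Mul(2, Pow(6, 2))), 5405) = Mul(Add(Rational(-1, 7), -4, Mul(2, 36)), 5405) = Mul(Add(Rational(-1, 7), -4, 72), 5405) = Mul(Rational(475, 7), 5405) = Rational(2567375, 7)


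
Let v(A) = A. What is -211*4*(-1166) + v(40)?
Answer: 984144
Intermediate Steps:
-211*4*(-1166) + v(40) = -211*4*(-1166) + 40 = -844*(-1166) + 40 = 984104 + 40 = 984144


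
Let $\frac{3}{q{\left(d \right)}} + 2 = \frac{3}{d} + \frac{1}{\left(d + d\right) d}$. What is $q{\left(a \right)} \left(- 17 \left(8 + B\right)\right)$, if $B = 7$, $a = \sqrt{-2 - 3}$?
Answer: $\frac{5950}{23} - \frac{1700 i \sqrt{5}}{23} \approx 258.7 - 165.27 i$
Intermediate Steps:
$a = i \sqrt{5}$ ($a = \sqrt{-5} = i \sqrt{5} \approx 2.2361 i$)
$q{\left(d \right)} = \frac{3}{-2 + \frac{1}{2 d^{2}} + \frac{3}{d}}$ ($q{\left(d \right)} = \frac{3}{-2 + \left(\frac{3}{d} + \frac{1}{\left(d + d\right) d}\right)} = \frac{3}{-2 + \left(\frac{3}{d} + \frac{1}{2 d d}\right)} = \frac{3}{-2 + \left(\frac{3}{d} + \frac{\frac{1}{2} \frac{1}{d}}{d}\right)} = \frac{3}{-2 + \left(\frac{3}{d} + \frac{1}{2 d^{2}}\right)} = \frac{3}{-2 + \left(\frac{1}{2 d^{2}} + \frac{3}{d}\right)} = \frac{3}{-2 + \frac{1}{2 d^{2}} + \frac{3}{d}}$)
$q{\left(a \right)} \left(- 17 \left(8 + B\right)\right) = \frac{6 \left(i \sqrt{5}\right)^{2}}{1 - 4 \left(i \sqrt{5}\right)^{2} + 6 i \sqrt{5}} \left(- 17 \left(8 + 7\right)\right) = 6 \left(-5\right) \frac{1}{1 - -20 + 6 i \sqrt{5}} \left(\left(-17\right) 15\right) = 6 \left(-5\right) \frac{1}{1 + 20 + 6 i \sqrt{5}} \left(-255\right) = 6 \left(-5\right) \frac{1}{21 + 6 i \sqrt{5}} \left(-255\right) = - \frac{30}{21 + 6 i \sqrt{5}} \left(-255\right) = \frac{7650}{21 + 6 i \sqrt{5}}$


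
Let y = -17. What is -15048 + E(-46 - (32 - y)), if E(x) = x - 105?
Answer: -15248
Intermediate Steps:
E(x) = -105 + x
-15048 + E(-46 - (32 - y)) = -15048 + (-105 + (-46 - (32 - 1*(-17)))) = -15048 + (-105 + (-46 - (32 + 17))) = -15048 + (-105 + (-46 - 1*49)) = -15048 + (-105 + (-46 - 49)) = -15048 + (-105 - 95) = -15048 - 200 = -15248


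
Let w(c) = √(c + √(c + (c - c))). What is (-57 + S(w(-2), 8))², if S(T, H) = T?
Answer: (57 - √(-2 + I*√2))² ≈ 3193.0 - 168.62*I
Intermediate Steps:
w(c) = √(c + √c) (w(c) = √(c + √(c + 0)) = √(c + √c))
(-57 + S(w(-2), 8))² = (-57 + √(-2 + √(-2)))² = (-57 + √(-2 + I*√2))²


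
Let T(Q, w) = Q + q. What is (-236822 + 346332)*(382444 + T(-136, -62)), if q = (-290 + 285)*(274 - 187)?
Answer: 41818912230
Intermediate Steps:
q = -435 (q = -5*87 = -435)
T(Q, w) = -435 + Q (T(Q, w) = Q - 435 = -435 + Q)
(-236822 + 346332)*(382444 + T(-136, -62)) = (-236822 + 346332)*(382444 + (-435 - 136)) = 109510*(382444 - 571) = 109510*381873 = 41818912230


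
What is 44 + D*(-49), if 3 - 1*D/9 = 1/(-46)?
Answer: -59275/46 ≈ -1288.6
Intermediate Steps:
D = 1251/46 (D = 27 - 9/(-46) = 27 - 9*(-1/46) = 27 + 9/46 = 1251/46 ≈ 27.196)
44 + D*(-49) = 44 + (1251/46)*(-49) = 44 - 61299/46 = -59275/46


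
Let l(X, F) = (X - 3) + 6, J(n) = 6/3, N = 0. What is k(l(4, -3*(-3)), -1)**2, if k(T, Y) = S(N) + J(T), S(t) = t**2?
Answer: 4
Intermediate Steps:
J(n) = 2 (J(n) = 6*(1/3) = 2)
l(X, F) = 3 + X (l(X, F) = (-3 + X) + 6 = 3 + X)
k(T, Y) = 2 (k(T, Y) = 0**2 + 2 = 0 + 2 = 2)
k(l(4, -3*(-3)), -1)**2 = 2**2 = 4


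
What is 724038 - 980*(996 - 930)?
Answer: 659358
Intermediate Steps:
724038 - 980*(996 - 930) = 724038 - 980*66 = 724038 - 64680 = 659358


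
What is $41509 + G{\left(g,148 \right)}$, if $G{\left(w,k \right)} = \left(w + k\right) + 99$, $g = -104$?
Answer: $41652$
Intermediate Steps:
$G{\left(w,k \right)} = 99 + k + w$ ($G{\left(w,k \right)} = \left(k + w\right) + 99 = 99 + k + w$)
$41509 + G{\left(g,148 \right)} = 41509 + \left(99 + 148 - 104\right) = 41509 + 143 = 41652$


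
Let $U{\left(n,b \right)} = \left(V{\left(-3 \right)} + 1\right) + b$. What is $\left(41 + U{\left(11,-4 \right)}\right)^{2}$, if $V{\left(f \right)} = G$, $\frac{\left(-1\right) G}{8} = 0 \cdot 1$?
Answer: $1444$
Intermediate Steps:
$G = 0$ ($G = - 8 \cdot 0 \cdot 1 = \left(-8\right) 0 = 0$)
$V{\left(f \right)} = 0$
$U{\left(n,b \right)} = 1 + b$ ($U{\left(n,b \right)} = \left(0 + 1\right) + b = 1 + b$)
$\left(41 + U{\left(11,-4 \right)}\right)^{2} = \left(41 + \left(1 - 4\right)\right)^{2} = \left(41 - 3\right)^{2} = 38^{2} = 1444$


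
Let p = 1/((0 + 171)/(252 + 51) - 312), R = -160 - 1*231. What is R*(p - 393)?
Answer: 4833509156/31455 ≈ 1.5366e+5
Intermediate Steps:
R = -391 (R = -160 - 231 = -391)
p = -101/31455 (p = 1/(171/303 - 312) = 1/(171*(1/303) - 312) = 1/(57/101 - 312) = 1/(-31455/101) = -101/31455 ≈ -0.0032109)
R*(p - 393) = -391*(-101/31455 - 393) = -391*(-12361916/31455) = 4833509156/31455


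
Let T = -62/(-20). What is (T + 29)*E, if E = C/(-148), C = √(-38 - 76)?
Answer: -321*I*√114/1480 ≈ -2.3158*I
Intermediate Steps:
T = 31/10 (T = -62*(-1/20) = 31/10 ≈ 3.1000)
C = I*√114 (C = √(-114) = I*√114 ≈ 10.677*I)
E = -I*√114/148 (E = (I*√114)/(-148) = (I*√114)*(-1/148) = -I*√114/148 ≈ -0.072142*I)
(T + 29)*E = (31/10 + 29)*(-I*√114/148) = 321*(-I*√114/148)/10 = -321*I*√114/1480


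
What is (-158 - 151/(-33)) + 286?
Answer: 4375/33 ≈ 132.58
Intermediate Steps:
(-158 - 151/(-33)) + 286 = (-158 - 151*(-1/33)) + 286 = (-158 + 151/33) + 286 = -5063/33 + 286 = 4375/33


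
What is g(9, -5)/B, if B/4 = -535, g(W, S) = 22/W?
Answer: -11/9630 ≈ -0.0011423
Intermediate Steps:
B = -2140 (B = 4*(-535) = -2140)
g(9, -5)/B = (22/9)/(-2140) = (22*(⅑))*(-1/2140) = (22/9)*(-1/2140) = -11/9630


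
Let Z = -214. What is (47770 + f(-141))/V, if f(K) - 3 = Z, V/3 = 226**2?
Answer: 15853/51076 ≈ 0.31038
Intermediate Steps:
V = 153228 (V = 3*226**2 = 3*51076 = 153228)
f(K) = -211 (f(K) = 3 - 214 = -211)
(47770 + f(-141))/V = (47770 - 211)/153228 = 47559*(1/153228) = 15853/51076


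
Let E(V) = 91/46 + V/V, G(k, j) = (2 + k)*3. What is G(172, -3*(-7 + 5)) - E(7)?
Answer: 23875/46 ≈ 519.02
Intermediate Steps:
G(k, j) = 6 + 3*k
E(V) = 137/46 (E(V) = 91*(1/46) + 1 = 91/46 + 1 = 137/46)
G(172, -3*(-7 + 5)) - E(7) = (6 + 3*172) - 1*137/46 = (6 + 516) - 137/46 = 522 - 137/46 = 23875/46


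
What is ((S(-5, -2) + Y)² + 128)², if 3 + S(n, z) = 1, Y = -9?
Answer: 62001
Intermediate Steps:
S(n, z) = -2 (S(n, z) = -3 + 1 = -2)
((S(-5, -2) + Y)² + 128)² = ((-2 - 9)² + 128)² = ((-11)² + 128)² = (121 + 128)² = 249² = 62001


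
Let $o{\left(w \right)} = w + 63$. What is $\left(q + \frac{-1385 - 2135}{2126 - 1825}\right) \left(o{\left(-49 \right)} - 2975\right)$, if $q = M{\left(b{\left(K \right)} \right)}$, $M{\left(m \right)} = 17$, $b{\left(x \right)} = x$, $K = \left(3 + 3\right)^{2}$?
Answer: $- \frac{675531}{43} \approx -15710.0$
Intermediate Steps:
$K = 36$ ($K = 6^{2} = 36$)
$o{\left(w \right)} = 63 + w$
$q = 17$
$\left(q + \frac{-1385 - 2135}{2126 - 1825}\right) \left(o{\left(-49 \right)} - 2975\right) = \left(17 + \frac{-1385 - 2135}{2126 - 1825}\right) \left(\left(63 - 49\right) - 2975\right) = \left(17 - \frac{3520}{301}\right) \left(14 - 2975\right) = \left(17 - \frac{3520}{301}\right) \left(-2961\right) = \frac{1597}{301} \left(-2961\right) = - \frac{675531}{43}$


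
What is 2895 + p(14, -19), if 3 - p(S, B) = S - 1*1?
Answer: 2885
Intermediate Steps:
p(S, B) = 4 - S (p(S, B) = 3 - (S - 1*1) = 3 - (S - 1) = 3 - (-1 + S) = 3 + (1 - S) = 4 - S)
2895 + p(14, -19) = 2895 + (4 - 1*14) = 2895 + (4 - 14) = 2895 - 10 = 2885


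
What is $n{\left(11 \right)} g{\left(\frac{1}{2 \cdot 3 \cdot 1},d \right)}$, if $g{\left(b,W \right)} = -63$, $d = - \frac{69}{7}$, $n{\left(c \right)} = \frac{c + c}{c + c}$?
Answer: $-63$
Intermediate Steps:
$n{\left(c \right)} = 1$ ($n{\left(c \right)} = \frac{2 c}{2 c} = 2 c \frac{1}{2 c} = 1$)
$d = - \frac{69}{7}$ ($d = \left(-69\right) \frac{1}{7} = - \frac{69}{7} \approx -9.8571$)
$n{\left(11 \right)} g{\left(\frac{1}{2 \cdot 3 \cdot 1},d \right)} = 1 \left(-63\right) = -63$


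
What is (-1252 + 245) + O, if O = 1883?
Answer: 876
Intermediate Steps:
(-1252 + 245) + O = (-1252 + 245) + 1883 = -1007 + 1883 = 876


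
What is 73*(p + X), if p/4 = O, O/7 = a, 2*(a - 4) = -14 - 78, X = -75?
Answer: -91323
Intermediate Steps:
a = -42 (a = 4 + (-14 - 78)/2 = 4 + (1/2)*(-92) = 4 - 46 = -42)
O = -294 (O = 7*(-42) = -294)
p = -1176 (p = 4*(-294) = -1176)
73*(p + X) = 73*(-1176 - 75) = 73*(-1251) = -91323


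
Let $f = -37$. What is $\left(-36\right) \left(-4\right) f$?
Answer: $-5328$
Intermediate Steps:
$\left(-36\right) \left(-4\right) f = \left(-36\right) \left(-4\right) \left(-37\right) = 144 \left(-37\right) = -5328$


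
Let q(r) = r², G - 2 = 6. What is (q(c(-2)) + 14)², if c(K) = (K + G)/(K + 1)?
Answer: 2500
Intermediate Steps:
G = 8 (G = 2 + 6 = 8)
c(K) = (8 + K)/(1 + K) (c(K) = (K + 8)/(K + 1) = (8 + K)/(1 + K))
(q(c(-2)) + 14)² = (((8 - 2)/(1 - 2))² + 14)² = ((6/(-1))² + 14)² = ((-1*6)² + 14)² = ((-6)² + 14)² = (36 + 14)² = 50² = 2500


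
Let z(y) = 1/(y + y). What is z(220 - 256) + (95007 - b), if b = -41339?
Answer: 9816911/72 ≈ 1.3635e+5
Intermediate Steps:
z(y) = 1/(2*y)
z(220 - 256) + (95007 - b) = 1/(2*(220 - 256)) + (95007 - 1*(-41339)) = (½)/(-36) + (95007 + 41339) = (½)*(-1/36) + 136346 = -1/72 + 136346 = 9816911/72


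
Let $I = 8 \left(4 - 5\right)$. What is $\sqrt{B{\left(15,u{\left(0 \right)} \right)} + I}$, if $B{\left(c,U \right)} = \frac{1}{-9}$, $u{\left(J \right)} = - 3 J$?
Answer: $\frac{i \sqrt{73}}{3} \approx 2.848 i$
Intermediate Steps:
$B{\left(c,U \right)} = - \frac{1}{9}$
$I = -8$ ($I = 8 \left(-1\right) = -8$)
$\sqrt{B{\left(15,u{\left(0 \right)} \right)} + I} = \sqrt{- \frac{1}{9} - 8} = \sqrt{- \frac{73}{9}} = \frac{i \sqrt{73}}{3}$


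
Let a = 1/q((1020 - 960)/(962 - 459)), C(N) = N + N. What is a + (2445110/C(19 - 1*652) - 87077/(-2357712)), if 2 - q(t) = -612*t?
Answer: -18123303651131351/9383913027216 ≈ -1931.3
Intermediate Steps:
q(t) = 2 + 612*t (q(t) = 2 - (-612)*t = 2 + 612*t)
C(N) = 2*N
a = 503/37726 (a = 1/(2 + 612*((1020 - 960)/(962 - 459))) = 1/(2 + 612*(60/503)) = 1/(2 + 36720/503) = 1/(37726/503) = 503/37726 ≈ 0.013333)
a + (2445110/C(19 - 1*652) - 87077/(-2357712)) = 503/37726 + (2445110/((2*(19 - 1*652))) - 87077/(-2357712)) = 503/37726 + (2445110/((2*(19 - 652))) - 87077*(-1/2357712)) = 503/37726 + (2445110/((2*(-633))) + 87077/2357712) = 503/37726 + (2445110/(-1266) + 87077/2357712) = 503/37726 + (2445110*(-1/1266) + 87077/2357712) = 503/37726 + (-1222555/633 + 87077/2357712) = 503/37726 - 960792491473/497477232 = -18123303651131351/9383913027216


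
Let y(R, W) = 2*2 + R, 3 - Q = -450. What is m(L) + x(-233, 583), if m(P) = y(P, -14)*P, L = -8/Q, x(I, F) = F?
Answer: 119622415/205209 ≈ 582.93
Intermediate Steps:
Q = 453 (Q = 3 - 1*(-450) = 3 + 450 = 453)
y(R, W) = 4 + R
L = -8/453 ≈ -0.017660
m(P) = P*(4 + P) (m(P) = (4 + P)*P = P*(4 + P))
m(L) + x(-233, 583) = -8*(4 - 8/453)/453 + 583 = -8/453*1804/453 + 583 = -14432/205209 + 583 = 119622415/205209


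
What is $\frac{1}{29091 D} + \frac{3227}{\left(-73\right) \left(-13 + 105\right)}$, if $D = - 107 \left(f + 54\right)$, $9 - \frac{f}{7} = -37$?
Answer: $- \frac{944211417785}{1965083319048} \approx -0.48049$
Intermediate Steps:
$f = 322$ ($f = 63 - -259 = 63 + 259 = 322$)
$D = -40232$ ($D = - 107 \left(322 + 54\right) = \left(-107\right) 376 = -40232$)
$\frac{1}{29091 D} + \frac{3227}{\left(-73\right) \left(-13 + 105\right)} = \frac{1}{29091 \left(-40232\right)} + \frac{3227}{\left(-73\right) \left(-13 + 105\right)} = \frac{1}{29091} \left(- \frac{1}{40232}\right) + \frac{3227}{\left(-73\right) 92} = - \frac{1}{1170389112} + \frac{3227}{-6716} = - \frac{1}{1170389112} + 3227 \left(- \frac{1}{6716}\right) = - \frac{1}{1170389112} - \frac{3227}{6716} = - \frac{944211417785}{1965083319048}$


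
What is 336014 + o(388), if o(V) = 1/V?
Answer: 130373433/388 ≈ 3.3601e+5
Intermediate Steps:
336014 + o(388) = 336014 + 1/388 = 130373433/388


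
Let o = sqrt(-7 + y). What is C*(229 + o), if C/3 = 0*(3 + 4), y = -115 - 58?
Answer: 0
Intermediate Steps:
y = -173
C = 0 (C = 3*(0*(3 + 4)) = 3*(0*7) = 3*0 = 0)
o = 6*I*sqrt(5) (o = sqrt(-7 - 173) = sqrt(-180) = 6*I*sqrt(5) ≈ 13.416*I)
C*(229 + o) = 0*(229 + 6*I*sqrt(5)) = 0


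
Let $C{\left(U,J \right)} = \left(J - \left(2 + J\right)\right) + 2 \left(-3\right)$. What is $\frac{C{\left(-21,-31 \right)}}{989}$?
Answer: $- \frac{8}{989} \approx -0.008089$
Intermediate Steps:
$C{\left(U,J \right)} = -8$ ($C{\left(U,J \right)} = \left(J - \left(2 + J\right)\right) - 6 = -2 - 6 = -8$)
$\frac{C{\left(-21,-31 \right)}}{989} = - \frac{8}{989}$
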